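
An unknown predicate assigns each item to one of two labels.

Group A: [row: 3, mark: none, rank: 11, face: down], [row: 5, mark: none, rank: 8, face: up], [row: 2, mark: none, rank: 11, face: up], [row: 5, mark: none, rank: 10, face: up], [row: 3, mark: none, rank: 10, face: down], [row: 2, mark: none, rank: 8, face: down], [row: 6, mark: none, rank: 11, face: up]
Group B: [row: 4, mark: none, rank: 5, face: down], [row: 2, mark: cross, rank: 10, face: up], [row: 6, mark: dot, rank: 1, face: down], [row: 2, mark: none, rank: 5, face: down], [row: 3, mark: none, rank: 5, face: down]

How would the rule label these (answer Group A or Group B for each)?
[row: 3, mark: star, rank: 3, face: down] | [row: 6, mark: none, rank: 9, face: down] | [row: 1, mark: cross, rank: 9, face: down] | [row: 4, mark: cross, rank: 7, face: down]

A rule that fits every label: mark is none AND rank ≥ 8 — true of each 'Group A' example, false of each 'Group B' one.
[row: 3, mark: star, rank: 3, face: down]: mark is star, rank = 3, does not fit → Group B. [row: 6, mark: none, rank: 9, face: down]: mark is none, rank = 9, meets the rule → Group A. [row: 1, mark: cross, rank: 9, face: down]: mark is cross, rank = 9, does not fit → Group B. [row: 4, mark: cross, rank: 7, face: down]: mark is cross, rank = 7, does not fit → Group B.

Group B, Group A, Group B, Group B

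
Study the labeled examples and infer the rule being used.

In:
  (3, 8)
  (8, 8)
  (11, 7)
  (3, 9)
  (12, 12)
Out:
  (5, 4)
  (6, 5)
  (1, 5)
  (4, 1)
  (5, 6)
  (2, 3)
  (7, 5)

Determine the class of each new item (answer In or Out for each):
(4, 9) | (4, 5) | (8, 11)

In, Out, In

'In' ⟺ second ≥ 7.
(4, 9): second 9 — passes, so In. (4, 5): second 5 — fails the rule, so Out. (8, 11): second 11 — passes, so In.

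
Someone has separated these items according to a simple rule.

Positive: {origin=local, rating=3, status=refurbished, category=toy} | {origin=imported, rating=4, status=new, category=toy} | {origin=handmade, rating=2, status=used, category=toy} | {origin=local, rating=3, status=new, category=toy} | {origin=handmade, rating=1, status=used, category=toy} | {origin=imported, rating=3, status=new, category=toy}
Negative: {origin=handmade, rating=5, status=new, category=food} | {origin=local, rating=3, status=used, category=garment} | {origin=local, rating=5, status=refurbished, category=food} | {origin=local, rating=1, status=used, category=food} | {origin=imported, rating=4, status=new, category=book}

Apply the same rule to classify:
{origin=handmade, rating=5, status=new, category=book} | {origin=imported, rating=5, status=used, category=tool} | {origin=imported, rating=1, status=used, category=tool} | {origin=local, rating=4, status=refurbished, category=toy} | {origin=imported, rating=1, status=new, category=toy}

All 'Positive' examples share one property — category is toy — and every 'Negative' example lacks it.

Negative, Negative, Negative, Positive, Positive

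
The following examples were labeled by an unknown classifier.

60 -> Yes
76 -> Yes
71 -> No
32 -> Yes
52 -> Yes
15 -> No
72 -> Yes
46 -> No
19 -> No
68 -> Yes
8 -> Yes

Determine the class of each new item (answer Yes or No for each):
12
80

The rule appears to be: multiple of 4.

Yes, Yes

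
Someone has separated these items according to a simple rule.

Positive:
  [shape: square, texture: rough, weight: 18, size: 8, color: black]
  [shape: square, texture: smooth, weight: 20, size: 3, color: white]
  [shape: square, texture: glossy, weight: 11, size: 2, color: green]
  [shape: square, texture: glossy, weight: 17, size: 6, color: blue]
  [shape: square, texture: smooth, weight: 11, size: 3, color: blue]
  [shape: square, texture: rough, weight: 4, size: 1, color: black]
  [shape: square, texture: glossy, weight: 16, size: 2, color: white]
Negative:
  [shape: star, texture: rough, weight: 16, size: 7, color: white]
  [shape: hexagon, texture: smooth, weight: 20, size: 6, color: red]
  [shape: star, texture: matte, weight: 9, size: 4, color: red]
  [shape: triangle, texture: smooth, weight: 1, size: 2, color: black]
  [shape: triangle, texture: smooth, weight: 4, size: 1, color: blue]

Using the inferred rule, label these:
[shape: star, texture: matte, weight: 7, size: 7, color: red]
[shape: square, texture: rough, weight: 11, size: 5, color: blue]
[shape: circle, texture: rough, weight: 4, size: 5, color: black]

Negative, Positive, Negative

Comparing the two groups points to one rule — shape is square.
[shape: star, texture: matte, weight: 7, size: 7, color: red] → shape is star → Negative. [shape: square, texture: rough, weight: 11, size: 5, color: blue] → shape is square → Positive. [shape: circle, texture: rough, weight: 4, size: 5, color: black] → shape is circle → Negative.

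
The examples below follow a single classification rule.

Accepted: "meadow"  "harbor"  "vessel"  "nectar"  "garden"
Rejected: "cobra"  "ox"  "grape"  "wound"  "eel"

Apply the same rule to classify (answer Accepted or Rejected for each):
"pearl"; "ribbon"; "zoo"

Rejected, Accepted, Rejected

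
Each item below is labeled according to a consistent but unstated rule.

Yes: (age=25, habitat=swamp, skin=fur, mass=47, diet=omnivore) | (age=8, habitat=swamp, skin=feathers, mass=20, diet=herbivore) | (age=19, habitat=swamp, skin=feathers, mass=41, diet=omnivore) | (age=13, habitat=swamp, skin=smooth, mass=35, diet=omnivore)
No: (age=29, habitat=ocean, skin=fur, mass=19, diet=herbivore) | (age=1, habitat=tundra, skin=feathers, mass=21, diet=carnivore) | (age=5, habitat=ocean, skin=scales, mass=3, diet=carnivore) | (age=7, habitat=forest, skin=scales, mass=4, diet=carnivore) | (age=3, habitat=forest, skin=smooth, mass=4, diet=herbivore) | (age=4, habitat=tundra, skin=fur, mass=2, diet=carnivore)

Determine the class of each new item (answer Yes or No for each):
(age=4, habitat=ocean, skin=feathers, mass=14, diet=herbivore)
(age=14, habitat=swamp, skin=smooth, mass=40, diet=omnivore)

No, Yes

The rule appears to be: habitat is swamp.
No: (age=4, habitat=ocean, skin=feathers, mass=14, diet=herbivore), since habitat is ocean. Yes: (age=14, habitat=swamp, skin=smooth, mass=40, diet=omnivore), since habitat is swamp.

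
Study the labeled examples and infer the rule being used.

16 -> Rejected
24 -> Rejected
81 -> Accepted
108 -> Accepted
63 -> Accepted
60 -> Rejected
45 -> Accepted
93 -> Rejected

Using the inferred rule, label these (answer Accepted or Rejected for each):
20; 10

Comparing the two groups points to one rule — multiple of 9.
20: Rejected (20 = 9·2 + 2).
10: Rejected (10 = 9·1 + 1).

Rejected, Rejected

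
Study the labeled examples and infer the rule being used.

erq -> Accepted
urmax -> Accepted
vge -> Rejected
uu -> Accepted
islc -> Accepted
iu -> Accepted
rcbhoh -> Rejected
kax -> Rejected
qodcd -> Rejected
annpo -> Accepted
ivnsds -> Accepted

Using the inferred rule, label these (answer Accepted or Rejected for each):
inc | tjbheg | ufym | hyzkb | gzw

Accepted, Rejected, Accepted, Rejected, Rejected

'Accepted' ⟺ starts with a vowel.
Accepted: inc, since starts with 'i'.
Rejected: tjbheg, since starts with 't'.
Accepted: ufym, since starts with 'u'.
Rejected: hyzkb, since starts with 'h'.
Rejected: gzw, since starts with 'g'.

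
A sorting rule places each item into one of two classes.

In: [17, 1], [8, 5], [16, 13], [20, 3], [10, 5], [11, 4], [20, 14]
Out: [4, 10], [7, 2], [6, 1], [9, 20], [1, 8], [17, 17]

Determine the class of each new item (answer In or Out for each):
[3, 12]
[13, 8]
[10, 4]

Out, In, In

Every 'In' example satisfies: first > second AND sum ≥ 13. None of the 'Out' examples do.
[3, 12]: 3 < 12, 3+12 = 15 — lacks this property, so Out.
[13, 8]: 13 > 8, 13+8 = 21 — passes, so In.
[10, 4]: 10 > 4, 10+4 = 14 — passes, so In.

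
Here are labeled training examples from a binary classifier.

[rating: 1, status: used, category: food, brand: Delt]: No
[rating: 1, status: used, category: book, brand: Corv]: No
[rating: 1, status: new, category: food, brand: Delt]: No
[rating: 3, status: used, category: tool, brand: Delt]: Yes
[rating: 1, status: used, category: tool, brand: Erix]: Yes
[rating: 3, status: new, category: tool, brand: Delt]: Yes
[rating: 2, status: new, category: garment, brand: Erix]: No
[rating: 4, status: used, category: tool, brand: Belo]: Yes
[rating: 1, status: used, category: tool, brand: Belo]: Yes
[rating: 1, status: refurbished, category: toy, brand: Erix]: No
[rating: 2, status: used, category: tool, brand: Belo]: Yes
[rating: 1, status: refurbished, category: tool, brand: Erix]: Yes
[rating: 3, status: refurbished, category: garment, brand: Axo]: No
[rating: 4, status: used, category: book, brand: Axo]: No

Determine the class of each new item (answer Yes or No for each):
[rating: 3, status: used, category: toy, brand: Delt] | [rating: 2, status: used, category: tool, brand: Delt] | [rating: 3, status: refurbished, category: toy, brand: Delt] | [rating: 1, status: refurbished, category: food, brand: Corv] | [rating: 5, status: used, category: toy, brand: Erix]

No, Yes, No, No, No

Looking at the examples, the only property every 'Yes' case has and every 'No' case lacks is: category is tool.
[rating: 3, status: used, category: toy, brand: Delt]: category is toy — fails the rule, so No.
[rating: 2, status: used, category: tool, brand: Delt]: category is tool — checks out, so Yes.
[rating: 3, status: refurbished, category: toy, brand: Delt]: category is toy — fails the rule, so No.
[rating: 1, status: refurbished, category: food, brand: Corv]: category is food — fails the rule, so No.
[rating: 5, status: used, category: toy, brand: Erix]: category is toy — fails the rule, so No.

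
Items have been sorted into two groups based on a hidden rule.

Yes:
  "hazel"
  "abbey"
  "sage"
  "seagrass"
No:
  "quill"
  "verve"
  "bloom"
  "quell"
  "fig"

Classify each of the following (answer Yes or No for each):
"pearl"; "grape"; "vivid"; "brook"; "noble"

The common property of the 'Yes' items is: contains 'a'. No 'No' item has it.
Yes: "pearl", since has 'a'.
Yes: "grape", since has 'a'.
No: "vivid", since no 'a'.
No: "brook", since no 'a'.
No: "noble", since no 'a'.

Yes, Yes, No, No, No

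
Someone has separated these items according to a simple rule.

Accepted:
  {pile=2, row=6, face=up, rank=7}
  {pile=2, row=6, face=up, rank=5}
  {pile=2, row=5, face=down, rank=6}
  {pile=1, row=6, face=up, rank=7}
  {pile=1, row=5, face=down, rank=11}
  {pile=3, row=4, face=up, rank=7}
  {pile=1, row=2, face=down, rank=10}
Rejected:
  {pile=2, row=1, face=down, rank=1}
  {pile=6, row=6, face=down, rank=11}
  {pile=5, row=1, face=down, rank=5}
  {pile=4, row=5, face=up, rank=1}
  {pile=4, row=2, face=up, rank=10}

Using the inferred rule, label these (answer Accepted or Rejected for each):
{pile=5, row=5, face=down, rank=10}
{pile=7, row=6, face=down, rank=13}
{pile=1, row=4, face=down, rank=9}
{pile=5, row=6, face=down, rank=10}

Rejected, Rejected, Accepted, Rejected

One predicate separates the groups cleanly: row ≥ 2 AND pile ≤ 3.
{pile=5, row=5, face=down, rank=10} — row = 5, pile = 5, hence Rejected. {pile=7, row=6, face=down, rank=13} — row = 6, pile = 7, hence Rejected. {pile=1, row=4, face=down, rank=9} — row = 4, pile = 1, hence Accepted. {pile=5, row=6, face=down, rank=10} — row = 6, pile = 5, hence Rejected.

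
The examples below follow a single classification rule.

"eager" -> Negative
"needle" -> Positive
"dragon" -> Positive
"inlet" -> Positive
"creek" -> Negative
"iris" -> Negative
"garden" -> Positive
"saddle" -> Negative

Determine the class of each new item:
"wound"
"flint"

The classifier is using: contains 'n'.
"wound": has 'n' — meets the rule, so Positive. "flint": has 'n' — meets the rule, so Positive.

Positive, Positive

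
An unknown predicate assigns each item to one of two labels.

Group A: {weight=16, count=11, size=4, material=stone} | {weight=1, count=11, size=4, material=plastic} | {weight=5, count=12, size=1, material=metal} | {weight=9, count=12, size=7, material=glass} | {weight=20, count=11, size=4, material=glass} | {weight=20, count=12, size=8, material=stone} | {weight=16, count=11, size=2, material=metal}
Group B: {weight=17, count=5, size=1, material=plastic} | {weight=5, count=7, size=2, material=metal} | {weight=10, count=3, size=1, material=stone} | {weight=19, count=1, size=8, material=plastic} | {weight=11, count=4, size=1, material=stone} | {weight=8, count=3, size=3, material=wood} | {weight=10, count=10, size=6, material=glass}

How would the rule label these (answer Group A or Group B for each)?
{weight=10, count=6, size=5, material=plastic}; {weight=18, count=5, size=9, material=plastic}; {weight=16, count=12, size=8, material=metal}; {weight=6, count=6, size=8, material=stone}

Group B, Group B, Group A, Group B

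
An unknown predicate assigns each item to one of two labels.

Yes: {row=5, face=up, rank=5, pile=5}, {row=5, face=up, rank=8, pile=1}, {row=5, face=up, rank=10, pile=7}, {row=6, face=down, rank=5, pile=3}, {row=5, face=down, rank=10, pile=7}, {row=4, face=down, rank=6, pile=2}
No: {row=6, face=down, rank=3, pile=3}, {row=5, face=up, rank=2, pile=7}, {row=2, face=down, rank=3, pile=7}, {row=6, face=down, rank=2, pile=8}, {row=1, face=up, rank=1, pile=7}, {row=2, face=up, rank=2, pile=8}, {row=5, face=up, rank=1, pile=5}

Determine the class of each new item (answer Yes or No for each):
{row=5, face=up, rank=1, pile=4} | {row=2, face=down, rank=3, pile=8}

No, No

The rule appears to be: rank ≥ 5.
{row=5, face=up, rank=1, pile=4} — rank = 1, hence No.
{row=2, face=down, rank=3, pile=8} — rank = 3, hence No.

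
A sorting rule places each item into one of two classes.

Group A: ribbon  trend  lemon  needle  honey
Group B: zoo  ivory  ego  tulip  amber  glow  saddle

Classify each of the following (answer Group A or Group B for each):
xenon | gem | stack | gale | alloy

Every 'Group A' example satisfies: contains 'n'. None of the 'Group B' examples do.
xenon: has 'n' — has this property, so Group A.
gem: no 'n' — does not pass, so Group B.
stack: no 'n' — does not pass, so Group B.
gale: no 'n' — does not pass, so Group B.
alloy: no 'n' — does not pass, so Group B.

Group A, Group B, Group B, Group B, Group B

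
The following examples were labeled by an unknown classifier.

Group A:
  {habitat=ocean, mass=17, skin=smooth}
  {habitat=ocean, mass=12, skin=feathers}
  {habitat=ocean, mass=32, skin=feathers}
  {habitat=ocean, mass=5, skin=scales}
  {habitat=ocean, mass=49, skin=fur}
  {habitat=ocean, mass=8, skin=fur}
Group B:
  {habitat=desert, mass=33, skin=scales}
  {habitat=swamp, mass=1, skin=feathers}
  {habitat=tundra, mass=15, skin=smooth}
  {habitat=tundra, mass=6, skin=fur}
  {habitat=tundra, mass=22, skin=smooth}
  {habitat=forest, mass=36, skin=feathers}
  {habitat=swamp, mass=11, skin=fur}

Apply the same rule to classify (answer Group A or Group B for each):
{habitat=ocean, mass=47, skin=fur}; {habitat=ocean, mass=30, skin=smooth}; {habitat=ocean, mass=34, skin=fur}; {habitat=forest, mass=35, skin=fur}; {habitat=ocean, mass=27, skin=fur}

Every 'Group A' example satisfies: habitat is ocean. None of the 'Group B' examples do.
Group A: {habitat=ocean, mass=47, skin=fur}, since habitat is ocean. Group A: {habitat=ocean, mass=30, skin=smooth}, since habitat is ocean. Group A: {habitat=ocean, mass=34, skin=fur}, since habitat is ocean. Group B: {habitat=forest, mass=35, skin=fur}, since habitat is forest. Group A: {habitat=ocean, mass=27, skin=fur}, since habitat is ocean.

Group A, Group A, Group A, Group B, Group A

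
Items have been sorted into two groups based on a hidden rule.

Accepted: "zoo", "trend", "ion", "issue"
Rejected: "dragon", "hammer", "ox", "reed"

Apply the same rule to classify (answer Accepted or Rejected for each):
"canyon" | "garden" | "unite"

Rejected, Rejected, Accepted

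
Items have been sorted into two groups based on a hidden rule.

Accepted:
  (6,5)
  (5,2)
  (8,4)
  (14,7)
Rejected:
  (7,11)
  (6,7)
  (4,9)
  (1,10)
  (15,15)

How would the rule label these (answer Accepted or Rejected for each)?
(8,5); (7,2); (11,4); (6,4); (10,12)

Accepted, Accepted, Accepted, Accepted, Rejected

Every 'Accepted' example satisfies: first > second. None of the 'Rejected' examples do.
(8,5) — 8 > 5, hence Accepted. (7,2) — 7 > 2, hence Accepted. (11,4) — 11 > 4, hence Accepted. (6,4) — 6 > 4, hence Accepted. (10,12) — 10 < 12, hence Rejected.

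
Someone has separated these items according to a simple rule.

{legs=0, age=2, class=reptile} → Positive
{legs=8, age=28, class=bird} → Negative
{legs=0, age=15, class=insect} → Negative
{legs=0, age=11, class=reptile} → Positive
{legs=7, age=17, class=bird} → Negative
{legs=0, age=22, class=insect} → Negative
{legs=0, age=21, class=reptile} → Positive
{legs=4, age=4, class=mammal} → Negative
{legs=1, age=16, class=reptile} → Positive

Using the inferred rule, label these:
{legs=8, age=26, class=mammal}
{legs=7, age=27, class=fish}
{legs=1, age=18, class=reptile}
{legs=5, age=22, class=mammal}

One predicate separates the groups cleanly: class is reptile.

Negative, Negative, Positive, Negative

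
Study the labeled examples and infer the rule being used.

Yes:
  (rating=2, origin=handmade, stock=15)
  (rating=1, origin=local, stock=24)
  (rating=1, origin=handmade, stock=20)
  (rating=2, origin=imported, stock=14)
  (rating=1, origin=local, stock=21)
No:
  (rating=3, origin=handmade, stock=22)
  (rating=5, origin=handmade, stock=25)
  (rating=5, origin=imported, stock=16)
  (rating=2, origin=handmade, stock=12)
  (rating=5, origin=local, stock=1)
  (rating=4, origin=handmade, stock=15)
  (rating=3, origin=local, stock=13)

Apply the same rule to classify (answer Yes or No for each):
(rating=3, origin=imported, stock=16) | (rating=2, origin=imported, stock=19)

No, Yes

The classifier is using: rating ≤ 2 AND stock ≥ 13.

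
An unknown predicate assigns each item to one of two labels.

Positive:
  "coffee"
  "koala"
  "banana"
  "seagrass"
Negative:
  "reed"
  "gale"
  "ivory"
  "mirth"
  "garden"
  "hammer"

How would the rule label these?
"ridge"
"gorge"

The distinguishing property — has ≥ 3 vowels — holds for all the 'Positive' cases and none of the 'Negative' cases.
"ridge": 2 vowels — fails the rule, so Negative. "gorge": 2 vowels — fails the rule, so Negative.

Negative, Negative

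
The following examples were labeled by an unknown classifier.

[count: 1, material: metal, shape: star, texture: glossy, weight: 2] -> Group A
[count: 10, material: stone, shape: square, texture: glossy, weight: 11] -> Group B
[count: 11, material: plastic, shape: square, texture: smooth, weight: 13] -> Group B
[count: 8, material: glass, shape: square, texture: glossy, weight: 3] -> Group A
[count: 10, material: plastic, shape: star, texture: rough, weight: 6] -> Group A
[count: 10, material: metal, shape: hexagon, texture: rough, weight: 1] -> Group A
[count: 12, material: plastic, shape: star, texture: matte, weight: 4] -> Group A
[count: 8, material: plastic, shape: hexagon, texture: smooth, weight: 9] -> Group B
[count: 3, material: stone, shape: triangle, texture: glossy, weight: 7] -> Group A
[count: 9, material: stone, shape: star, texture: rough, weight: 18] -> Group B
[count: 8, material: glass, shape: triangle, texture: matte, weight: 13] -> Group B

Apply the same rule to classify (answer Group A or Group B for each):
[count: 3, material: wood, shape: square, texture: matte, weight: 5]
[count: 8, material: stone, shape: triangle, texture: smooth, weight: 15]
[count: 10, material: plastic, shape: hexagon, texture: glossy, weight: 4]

The rule appears to be: weight ≤ 7.
Group A: [count: 3, material: wood, shape: square, texture: matte, weight: 5], since weight = 5. Group B: [count: 8, material: stone, shape: triangle, texture: smooth, weight: 15], since weight = 15. Group A: [count: 10, material: plastic, shape: hexagon, texture: glossy, weight: 4], since weight = 4.

Group A, Group B, Group A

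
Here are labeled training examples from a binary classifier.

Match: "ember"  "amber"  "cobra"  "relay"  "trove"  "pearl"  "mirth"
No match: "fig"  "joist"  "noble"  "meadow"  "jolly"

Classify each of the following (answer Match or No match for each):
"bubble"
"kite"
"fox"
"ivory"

Looking at the examples, the only property every 'Match' case has and every 'No match' case lacks is: contains 'r'.

No match, No match, No match, Match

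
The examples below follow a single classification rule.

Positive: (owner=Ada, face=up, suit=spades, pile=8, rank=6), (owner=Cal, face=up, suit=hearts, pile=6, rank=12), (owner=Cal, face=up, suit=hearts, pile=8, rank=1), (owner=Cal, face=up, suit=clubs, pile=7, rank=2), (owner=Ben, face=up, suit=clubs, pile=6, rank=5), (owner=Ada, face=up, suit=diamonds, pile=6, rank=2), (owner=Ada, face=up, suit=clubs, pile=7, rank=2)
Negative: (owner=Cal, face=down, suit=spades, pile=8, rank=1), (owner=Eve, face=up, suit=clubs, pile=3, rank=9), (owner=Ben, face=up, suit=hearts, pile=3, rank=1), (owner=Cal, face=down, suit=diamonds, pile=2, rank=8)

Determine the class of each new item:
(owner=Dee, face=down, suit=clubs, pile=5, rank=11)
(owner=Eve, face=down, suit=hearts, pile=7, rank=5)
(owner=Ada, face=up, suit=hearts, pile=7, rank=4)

Every 'Positive' example satisfies: face is up AND pile ≥ 6. None of the 'Negative' examples do.
(owner=Dee, face=down, suit=clubs, pile=5, rank=11) — face is down, pile = 5, hence Negative.
(owner=Eve, face=down, suit=hearts, pile=7, rank=5) — face is down, pile = 7, hence Negative.
(owner=Ada, face=up, suit=hearts, pile=7, rank=4) — face is up, pile = 7, hence Positive.

Negative, Negative, Positive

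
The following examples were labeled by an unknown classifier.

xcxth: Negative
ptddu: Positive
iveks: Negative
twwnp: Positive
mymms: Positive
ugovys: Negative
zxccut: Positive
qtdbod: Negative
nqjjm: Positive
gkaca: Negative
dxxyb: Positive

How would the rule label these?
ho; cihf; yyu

Negative, Negative, Positive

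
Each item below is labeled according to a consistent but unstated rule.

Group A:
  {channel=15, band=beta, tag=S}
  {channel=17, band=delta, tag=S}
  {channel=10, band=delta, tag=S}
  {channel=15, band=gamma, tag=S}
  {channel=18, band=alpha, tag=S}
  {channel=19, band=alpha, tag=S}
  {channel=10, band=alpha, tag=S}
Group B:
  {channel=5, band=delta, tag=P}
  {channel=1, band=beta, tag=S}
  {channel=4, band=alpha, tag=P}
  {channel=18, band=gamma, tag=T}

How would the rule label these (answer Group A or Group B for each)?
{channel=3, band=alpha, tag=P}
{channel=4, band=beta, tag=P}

Group B, Group B

One predicate separates the groups cleanly: tag is S AND channel ≥ 4.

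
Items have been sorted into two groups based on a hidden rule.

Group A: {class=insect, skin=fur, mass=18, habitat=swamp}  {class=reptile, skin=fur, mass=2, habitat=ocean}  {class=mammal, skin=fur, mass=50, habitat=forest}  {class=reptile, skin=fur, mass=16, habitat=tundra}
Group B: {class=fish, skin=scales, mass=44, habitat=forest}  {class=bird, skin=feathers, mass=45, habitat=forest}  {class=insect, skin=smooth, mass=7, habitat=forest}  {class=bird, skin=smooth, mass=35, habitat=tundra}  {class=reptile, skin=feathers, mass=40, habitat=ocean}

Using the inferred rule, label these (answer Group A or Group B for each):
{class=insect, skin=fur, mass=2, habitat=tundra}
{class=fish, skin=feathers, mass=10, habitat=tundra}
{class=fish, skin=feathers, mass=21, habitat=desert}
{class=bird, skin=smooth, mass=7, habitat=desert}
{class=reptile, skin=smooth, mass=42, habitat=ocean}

Group A, Group B, Group B, Group B, Group B

A rule that fits every label: skin is fur — true of each 'Group A' example, false of each 'Group B' one.
{class=insect, skin=fur, mass=2, habitat=tundra} → skin is fur → Group A. {class=fish, skin=feathers, mass=10, habitat=tundra} → skin is feathers → Group B. {class=fish, skin=feathers, mass=21, habitat=desert} → skin is feathers → Group B. {class=bird, skin=smooth, mass=7, habitat=desert} → skin is smooth → Group B. {class=reptile, skin=smooth, mass=42, habitat=ocean} → skin is smooth → Group B.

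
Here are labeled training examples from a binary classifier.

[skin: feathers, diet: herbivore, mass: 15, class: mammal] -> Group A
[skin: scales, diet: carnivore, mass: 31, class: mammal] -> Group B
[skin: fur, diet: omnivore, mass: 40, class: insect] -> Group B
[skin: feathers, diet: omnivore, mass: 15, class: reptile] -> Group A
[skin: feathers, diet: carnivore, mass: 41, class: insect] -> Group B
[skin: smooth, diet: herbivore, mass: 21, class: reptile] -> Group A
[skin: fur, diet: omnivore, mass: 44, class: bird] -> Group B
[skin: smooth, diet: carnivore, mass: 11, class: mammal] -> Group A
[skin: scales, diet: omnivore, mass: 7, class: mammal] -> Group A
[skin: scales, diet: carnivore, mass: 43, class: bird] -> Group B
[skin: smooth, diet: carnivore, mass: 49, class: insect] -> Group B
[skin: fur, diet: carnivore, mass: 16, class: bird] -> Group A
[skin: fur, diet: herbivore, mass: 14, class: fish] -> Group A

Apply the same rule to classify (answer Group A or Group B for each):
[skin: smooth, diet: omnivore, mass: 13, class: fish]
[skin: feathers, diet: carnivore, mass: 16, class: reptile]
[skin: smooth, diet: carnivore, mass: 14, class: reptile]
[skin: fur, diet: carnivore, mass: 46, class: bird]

Group A, Group A, Group A, Group B

One predicate separates the groups cleanly: mass ≤ 21.
[skin: smooth, diet: omnivore, mass: 13, class: fish]: mass = 13 — matches, so Group A. [skin: feathers, diet: carnivore, mass: 16, class: reptile]: mass = 16 — matches, so Group A. [skin: smooth, diet: carnivore, mass: 14, class: reptile]: mass = 14 — matches, so Group A. [skin: fur, diet: carnivore, mass: 46, class: bird]: mass = 46 — doesn't qualify, so Group B.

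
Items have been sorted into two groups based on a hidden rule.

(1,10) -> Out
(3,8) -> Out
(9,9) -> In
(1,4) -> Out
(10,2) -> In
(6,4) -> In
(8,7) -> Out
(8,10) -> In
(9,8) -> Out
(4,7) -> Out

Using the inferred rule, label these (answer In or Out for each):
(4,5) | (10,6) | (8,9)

The classifier is using: sum is even.

Out, In, Out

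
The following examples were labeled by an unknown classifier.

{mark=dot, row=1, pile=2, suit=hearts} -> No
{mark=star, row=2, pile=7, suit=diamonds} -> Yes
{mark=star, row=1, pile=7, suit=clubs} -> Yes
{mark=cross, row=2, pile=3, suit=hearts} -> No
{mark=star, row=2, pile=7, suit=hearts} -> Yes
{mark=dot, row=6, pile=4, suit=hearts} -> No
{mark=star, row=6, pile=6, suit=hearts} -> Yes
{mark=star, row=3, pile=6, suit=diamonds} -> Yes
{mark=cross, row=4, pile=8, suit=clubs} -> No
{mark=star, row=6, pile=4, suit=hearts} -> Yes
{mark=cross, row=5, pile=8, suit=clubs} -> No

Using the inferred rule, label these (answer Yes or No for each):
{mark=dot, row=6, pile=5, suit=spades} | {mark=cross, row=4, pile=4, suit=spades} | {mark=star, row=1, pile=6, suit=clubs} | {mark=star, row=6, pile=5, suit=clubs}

The rule appears to be: mark is star.

No, No, Yes, Yes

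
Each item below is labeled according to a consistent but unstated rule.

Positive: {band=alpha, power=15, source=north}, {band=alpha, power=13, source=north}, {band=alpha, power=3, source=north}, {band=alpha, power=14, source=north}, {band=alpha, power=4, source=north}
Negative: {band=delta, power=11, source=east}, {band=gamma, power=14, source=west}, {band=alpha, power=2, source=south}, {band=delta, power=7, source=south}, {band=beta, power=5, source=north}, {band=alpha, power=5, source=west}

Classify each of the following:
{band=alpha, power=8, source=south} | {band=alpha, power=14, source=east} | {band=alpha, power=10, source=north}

Negative, Negative, Positive

The distinguishing property — band is alpha AND source is north — holds for all the 'Positive' cases and none of the 'Negative' cases.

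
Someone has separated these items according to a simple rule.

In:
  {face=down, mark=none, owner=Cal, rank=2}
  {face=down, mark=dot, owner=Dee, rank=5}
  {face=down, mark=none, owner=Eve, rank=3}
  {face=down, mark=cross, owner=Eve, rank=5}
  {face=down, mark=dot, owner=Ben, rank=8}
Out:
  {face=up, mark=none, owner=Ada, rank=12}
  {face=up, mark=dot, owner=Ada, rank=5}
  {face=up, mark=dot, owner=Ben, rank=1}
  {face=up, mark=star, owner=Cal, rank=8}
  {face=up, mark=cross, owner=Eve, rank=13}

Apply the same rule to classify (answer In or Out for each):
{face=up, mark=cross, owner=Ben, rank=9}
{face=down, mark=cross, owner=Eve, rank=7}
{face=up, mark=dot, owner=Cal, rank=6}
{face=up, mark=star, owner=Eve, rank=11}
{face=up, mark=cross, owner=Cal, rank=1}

Out, In, Out, Out, Out

The rule appears to be: face is down.
{face=up, mark=cross, owner=Ben, rank=9}: Out (face is up).
{face=down, mark=cross, owner=Eve, rank=7}: In (face is down).
{face=up, mark=dot, owner=Cal, rank=6}: Out (face is up).
{face=up, mark=star, owner=Eve, rank=11}: Out (face is up).
{face=up, mark=cross, owner=Cal, rank=1}: Out (face is up).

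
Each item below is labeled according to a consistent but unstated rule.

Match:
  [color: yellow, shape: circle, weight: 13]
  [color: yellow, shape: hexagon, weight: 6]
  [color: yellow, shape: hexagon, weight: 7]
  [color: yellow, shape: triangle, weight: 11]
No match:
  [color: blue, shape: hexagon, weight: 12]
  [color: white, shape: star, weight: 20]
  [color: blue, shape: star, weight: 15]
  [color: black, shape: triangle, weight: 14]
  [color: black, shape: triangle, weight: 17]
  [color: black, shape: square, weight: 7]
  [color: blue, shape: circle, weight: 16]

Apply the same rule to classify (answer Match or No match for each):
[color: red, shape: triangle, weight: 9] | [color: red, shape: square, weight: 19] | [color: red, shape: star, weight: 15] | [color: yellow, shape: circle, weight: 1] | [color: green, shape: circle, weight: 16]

No match, No match, No match, Match, No match

The rule appears to be: color is yellow.
[color: red, shape: triangle, weight: 9]: color is red — doesn't qualify, so No match. [color: red, shape: square, weight: 19]: color is red — doesn't qualify, so No match. [color: red, shape: star, weight: 15]: color is red — doesn't qualify, so No match. [color: yellow, shape: circle, weight: 1]: color is yellow — satisfies this, so Match. [color: green, shape: circle, weight: 16]: color is green — doesn't qualify, so No match.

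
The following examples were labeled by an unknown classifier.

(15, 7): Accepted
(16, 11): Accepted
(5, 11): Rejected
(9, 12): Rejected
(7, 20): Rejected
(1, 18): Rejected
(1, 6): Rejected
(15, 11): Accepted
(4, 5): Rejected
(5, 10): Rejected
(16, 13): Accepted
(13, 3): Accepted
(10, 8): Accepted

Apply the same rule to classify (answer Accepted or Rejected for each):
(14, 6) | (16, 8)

Accepted, Accepted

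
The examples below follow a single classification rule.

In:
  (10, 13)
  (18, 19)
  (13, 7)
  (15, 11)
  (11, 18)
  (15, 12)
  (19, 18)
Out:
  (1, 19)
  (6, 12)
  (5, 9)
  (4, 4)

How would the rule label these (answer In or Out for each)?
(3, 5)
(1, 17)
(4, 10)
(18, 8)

Out, Out, Out, In

A rule that fits every label: first ≥ 7 — true of each 'In' example, false of each 'Out' one.
(3, 5): first 3 — does not satisfy this, so Out.
(1, 17): first 1 — does not satisfy this, so Out.
(4, 10): first 4 — does not satisfy this, so Out.
(18, 8): first 18 — qualifies, so In.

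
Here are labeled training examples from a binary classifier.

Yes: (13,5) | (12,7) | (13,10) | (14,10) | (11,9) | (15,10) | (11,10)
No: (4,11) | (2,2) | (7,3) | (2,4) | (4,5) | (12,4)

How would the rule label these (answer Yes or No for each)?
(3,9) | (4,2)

The rule appears to be: sum ≥ 18.
(3,9): 3+9 = 12, does not pass → No.
(4,2): 4+2 = 6, does not pass → No.

No, No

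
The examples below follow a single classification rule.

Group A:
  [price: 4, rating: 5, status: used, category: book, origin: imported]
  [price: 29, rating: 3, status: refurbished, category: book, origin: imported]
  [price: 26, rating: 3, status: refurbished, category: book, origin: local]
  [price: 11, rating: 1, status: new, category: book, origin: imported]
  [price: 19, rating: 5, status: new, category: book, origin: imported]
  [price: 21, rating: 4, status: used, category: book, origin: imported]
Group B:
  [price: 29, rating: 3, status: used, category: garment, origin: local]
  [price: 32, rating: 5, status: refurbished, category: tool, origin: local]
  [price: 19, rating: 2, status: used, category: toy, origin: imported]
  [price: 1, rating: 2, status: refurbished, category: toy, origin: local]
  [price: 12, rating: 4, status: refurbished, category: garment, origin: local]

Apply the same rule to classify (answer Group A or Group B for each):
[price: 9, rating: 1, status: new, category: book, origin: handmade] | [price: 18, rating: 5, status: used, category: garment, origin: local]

The simplest hypothesis consistent with all the labels is: category is book.
[price: 9, rating: 1, status: new, category: book, origin: handmade]: Group A (category is book). [price: 18, rating: 5, status: used, category: garment, origin: local]: Group B (category is garment).

Group A, Group B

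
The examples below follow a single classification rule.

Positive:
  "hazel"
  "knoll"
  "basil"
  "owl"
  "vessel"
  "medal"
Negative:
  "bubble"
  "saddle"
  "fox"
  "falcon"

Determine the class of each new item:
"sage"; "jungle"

Negative, Negative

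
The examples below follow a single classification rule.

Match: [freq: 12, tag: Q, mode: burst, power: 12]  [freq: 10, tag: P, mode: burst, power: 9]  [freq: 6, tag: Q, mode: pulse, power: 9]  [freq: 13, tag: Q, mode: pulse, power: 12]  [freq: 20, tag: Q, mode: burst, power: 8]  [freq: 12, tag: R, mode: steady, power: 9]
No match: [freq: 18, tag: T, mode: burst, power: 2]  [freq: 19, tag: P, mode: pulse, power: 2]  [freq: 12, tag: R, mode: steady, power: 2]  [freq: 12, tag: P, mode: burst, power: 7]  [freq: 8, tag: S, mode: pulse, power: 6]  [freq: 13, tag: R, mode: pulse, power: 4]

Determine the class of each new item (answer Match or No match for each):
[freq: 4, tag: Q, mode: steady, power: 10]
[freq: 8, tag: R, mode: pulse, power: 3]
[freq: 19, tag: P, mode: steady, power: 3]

Match, No match, No match

The common property of the 'Match' items is: power ≥ 8. No 'No match' item has it.
[freq: 4, tag: Q, mode: steady, power: 10] → power = 10 → Match. [freq: 8, tag: R, mode: pulse, power: 3] → power = 3 → No match. [freq: 19, tag: P, mode: steady, power: 3] → power = 3 → No match.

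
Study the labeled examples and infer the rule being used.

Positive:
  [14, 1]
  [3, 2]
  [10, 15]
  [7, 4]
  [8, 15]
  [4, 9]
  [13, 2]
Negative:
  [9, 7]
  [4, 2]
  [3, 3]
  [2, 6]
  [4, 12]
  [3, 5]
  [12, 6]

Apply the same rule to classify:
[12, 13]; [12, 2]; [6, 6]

Positive, Negative, Negative

Rule: sum is odd. This holds for each 'Positive' example and fails for each 'Negative' one.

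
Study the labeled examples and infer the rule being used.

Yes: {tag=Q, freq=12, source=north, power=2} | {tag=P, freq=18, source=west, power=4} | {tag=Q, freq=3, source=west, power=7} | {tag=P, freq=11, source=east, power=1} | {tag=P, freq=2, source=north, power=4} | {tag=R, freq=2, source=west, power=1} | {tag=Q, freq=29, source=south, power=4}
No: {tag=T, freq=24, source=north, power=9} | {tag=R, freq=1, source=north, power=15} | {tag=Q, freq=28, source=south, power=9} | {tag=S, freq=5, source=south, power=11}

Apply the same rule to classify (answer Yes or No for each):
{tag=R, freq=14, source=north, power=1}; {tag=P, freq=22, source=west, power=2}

Yes, Yes

The distinguishing property — power ≤ 7 — holds for all the 'Yes' cases and none of the 'No' cases.
{tag=R, freq=14, source=north, power=1} → power = 1 → Yes.
{tag=P, freq=22, source=west, power=2} → power = 2 → Yes.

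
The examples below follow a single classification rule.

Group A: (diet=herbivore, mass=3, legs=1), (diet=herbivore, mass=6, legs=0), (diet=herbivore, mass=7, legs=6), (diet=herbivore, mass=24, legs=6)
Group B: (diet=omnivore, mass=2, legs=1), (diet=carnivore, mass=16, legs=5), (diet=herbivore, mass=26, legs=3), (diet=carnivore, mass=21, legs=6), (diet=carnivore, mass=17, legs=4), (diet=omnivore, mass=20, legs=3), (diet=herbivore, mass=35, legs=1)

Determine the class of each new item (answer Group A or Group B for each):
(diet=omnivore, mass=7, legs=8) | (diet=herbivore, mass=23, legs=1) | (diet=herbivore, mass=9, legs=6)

Every 'Group A' example satisfies: diet is herbivore AND mass ≤ 24. None of the 'Group B' examples do.
(diet=omnivore, mass=7, legs=8): diet is omnivore, mass = 7 — doesn't qualify, so Group B.
(diet=herbivore, mass=23, legs=1): diet is herbivore, mass = 23 — checks out, so Group A.
(diet=herbivore, mass=9, legs=6): diet is herbivore, mass = 9 — checks out, so Group A.

Group B, Group A, Group A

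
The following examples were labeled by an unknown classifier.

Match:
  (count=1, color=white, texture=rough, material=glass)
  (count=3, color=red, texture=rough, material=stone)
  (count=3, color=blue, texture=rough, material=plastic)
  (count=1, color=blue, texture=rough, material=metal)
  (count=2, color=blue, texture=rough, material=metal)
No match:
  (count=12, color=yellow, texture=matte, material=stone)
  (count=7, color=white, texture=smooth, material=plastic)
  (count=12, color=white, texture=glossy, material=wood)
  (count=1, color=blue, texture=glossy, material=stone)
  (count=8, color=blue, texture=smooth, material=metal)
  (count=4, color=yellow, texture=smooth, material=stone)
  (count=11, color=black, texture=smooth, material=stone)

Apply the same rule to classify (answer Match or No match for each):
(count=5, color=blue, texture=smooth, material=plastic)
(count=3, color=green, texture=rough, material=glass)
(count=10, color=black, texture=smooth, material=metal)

No match, Match, No match

Checking candidate rules against both groups, what survives is: texture is rough.
(count=5, color=blue, texture=smooth, material=plastic): No match (texture is smooth). (count=3, color=green, texture=rough, material=glass): Match (texture is rough). (count=10, color=black, texture=smooth, material=metal): No match (texture is smooth).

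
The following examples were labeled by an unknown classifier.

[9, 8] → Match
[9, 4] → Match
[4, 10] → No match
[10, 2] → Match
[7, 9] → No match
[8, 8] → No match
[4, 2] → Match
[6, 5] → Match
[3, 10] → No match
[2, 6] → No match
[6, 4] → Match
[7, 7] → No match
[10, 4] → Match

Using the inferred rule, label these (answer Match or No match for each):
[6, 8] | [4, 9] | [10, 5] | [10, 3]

No match, No match, Match, Match

Rule: first > second. This holds for each 'Match' example and fails for each 'No match' one.
[6, 8]: 6 < 8 — fails the rule, so No match.
[4, 9]: 4 < 9 — fails the rule, so No match.
[10, 5]: 10 > 5 — passes, so Match.
[10, 3]: 10 > 3 — passes, so Match.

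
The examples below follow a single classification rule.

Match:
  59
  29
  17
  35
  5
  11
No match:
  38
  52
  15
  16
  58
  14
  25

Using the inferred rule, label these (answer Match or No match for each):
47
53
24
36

All 'Match' examples share one property — ≡ 5 (mod 6) — and every 'No match' example lacks it.

Match, Match, No match, No match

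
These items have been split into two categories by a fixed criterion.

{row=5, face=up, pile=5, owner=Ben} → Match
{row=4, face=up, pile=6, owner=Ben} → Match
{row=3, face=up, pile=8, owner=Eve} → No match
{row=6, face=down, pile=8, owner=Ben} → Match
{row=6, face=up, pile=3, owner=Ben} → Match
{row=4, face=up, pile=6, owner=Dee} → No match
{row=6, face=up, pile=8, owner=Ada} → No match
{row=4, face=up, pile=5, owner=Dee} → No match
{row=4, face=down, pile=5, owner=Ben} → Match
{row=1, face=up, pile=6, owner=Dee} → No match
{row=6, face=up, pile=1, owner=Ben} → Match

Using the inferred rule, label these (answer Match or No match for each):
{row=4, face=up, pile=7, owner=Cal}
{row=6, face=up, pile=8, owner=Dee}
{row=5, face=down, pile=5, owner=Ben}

No match, No match, Match

The common property of the 'Match' items is: owner is Ben. No 'No match' item has it.
{row=4, face=up, pile=7, owner=Cal}: No match (owner is Cal).
{row=6, face=up, pile=8, owner=Dee}: No match (owner is Dee).
{row=5, face=down, pile=5, owner=Ben}: Match (owner is Ben).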